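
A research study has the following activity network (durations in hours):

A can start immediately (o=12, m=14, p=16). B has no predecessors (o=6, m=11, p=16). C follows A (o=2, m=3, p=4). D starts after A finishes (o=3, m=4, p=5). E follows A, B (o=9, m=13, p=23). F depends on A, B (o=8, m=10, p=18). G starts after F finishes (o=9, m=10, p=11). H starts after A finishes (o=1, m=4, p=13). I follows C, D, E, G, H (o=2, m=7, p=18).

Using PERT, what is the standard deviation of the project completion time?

te_A = (12 + 4·14 + 16)/6 = 84/6 = 14; σ²_A = ((16−12)/6)² = 0.444
te_B = (6 + 4·11 + 16)/6 = 66/6 = 11; σ²_B = ((16−6)/6)² = 2.778
te_C = (2 + 4·3 + 4)/6 = 18/6 = 3; σ²_C = ((4−2)/6)² = 0.111
te_D = (3 + 4·4 + 5)/6 = 24/6 = 4; σ²_D = ((5−3)/6)² = 0.111
te_E = (9 + 4·13 + 23)/6 = 84/6 = 14; σ²_E = ((23−9)/6)² = 5.444
te_F = (8 + 4·10 + 18)/6 = 66/6 = 11; σ²_F = ((18−8)/6)² = 2.778
te_G = (9 + 4·10 + 11)/6 = 60/6 = 10; σ²_G = ((11−9)/6)² = 0.111
te_H = (1 + 4·4 + 13)/6 = 30/6 = 5; σ²_H = ((13−1)/6)² = 4.000
te_I = (2 + 4·7 + 18)/6 = 48/6 = 8; σ²_I = ((18−2)/6)² = 7.111

Forward pass:
ES_A = 0; EF_A = 14
ES_B = 0; EF_B = 11
ES_C = 14; EF_C = 14+3 = 17
ES_D = 14; EF_D = 14+4 = 18
ES_E = max(EF_A=14, EF_B=11) = 14; EF_E = 14+14 = 28
ES_F = max(EF_A=14, EF_B=11) = 14; EF_F = 14+11 = 25
ES_G = 25; EF_G = 25+10 = 35
ES_H = 14; EF_H = 14+5 = 19
ES_I = max(EF_C=17, EF_D=18, EF_E=28, EF_G=35, EF_H=19) = 35; EF_I = 35+8 = 43
Expected project duration μ = 43 hours. Critical path: A → F → G → I.

Variance along critical path = 0.444 + 2.778 + 0.111 + 7.111 = 10.444
σ = √10.444 = 3.232 hours

3.23 hours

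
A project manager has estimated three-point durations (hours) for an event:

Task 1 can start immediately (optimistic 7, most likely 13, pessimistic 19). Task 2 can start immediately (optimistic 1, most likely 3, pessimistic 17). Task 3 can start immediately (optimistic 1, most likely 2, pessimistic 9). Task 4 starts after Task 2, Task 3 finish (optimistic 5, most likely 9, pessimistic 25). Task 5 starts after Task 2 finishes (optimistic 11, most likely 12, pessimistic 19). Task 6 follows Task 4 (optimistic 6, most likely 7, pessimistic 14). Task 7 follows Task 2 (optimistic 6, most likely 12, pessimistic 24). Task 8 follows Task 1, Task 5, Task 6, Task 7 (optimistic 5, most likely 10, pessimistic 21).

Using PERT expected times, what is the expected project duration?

35 hours

te_Task 1 = (7 + 4·13 + 19)/6 = 78/6 = 13
te_Task 2 = (1 + 4·3 + 17)/6 = 30/6 = 5
te_Task 3 = (1 + 4·2 + 9)/6 = 18/6 = 3
te_Task 4 = (5 + 4·9 + 25)/6 = 66/6 = 11
te_Task 5 = (11 + 4·12 + 19)/6 = 78/6 = 13
te_Task 6 = (6 + 4·7 + 14)/6 = 48/6 = 8
te_Task 7 = (6 + 4·12 + 24)/6 = 78/6 = 13
te_Task 8 = (5 + 4·10 + 21)/6 = 66/6 = 11

Forward pass:
ES_Task 1 = 0; EF_Task 1 = 13
ES_Task 2 = 0; EF_Task 2 = 5
ES_Task 3 = 0; EF_Task 3 = 3
ES_Task 4 = max(EF_Task 2=5, EF_Task 3=3) = 5; EF_Task 4 = 5+11 = 16
ES_Task 5 = 5; EF_Task 5 = 5+13 = 18
ES_Task 6 = 16; EF_Task 6 = 16+8 = 24
ES_Task 7 = 5; EF_Task 7 = 5+13 = 18
ES_Task 8 = max(EF_Task 1=13, EF_Task 5=18, EF_Task 6=24, EF_Task 7=18) = 24; EF_Task 8 = 24+11 = 35
Expected project duration μ = 35 hours. Critical path: Task 2 → Task 4 → Task 6 → Task 8.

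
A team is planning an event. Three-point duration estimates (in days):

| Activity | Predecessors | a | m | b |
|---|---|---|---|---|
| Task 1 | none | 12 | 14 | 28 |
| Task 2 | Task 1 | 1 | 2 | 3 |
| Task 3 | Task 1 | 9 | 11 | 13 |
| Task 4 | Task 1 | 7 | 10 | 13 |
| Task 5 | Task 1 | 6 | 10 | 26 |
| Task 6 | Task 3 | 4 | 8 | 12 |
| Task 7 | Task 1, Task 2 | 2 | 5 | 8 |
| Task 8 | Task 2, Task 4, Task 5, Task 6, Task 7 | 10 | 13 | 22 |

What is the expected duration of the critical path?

te_Task 1 = (12 + 4·14 + 28)/6 = 96/6 = 16
te_Task 2 = (1 + 4·2 + 3)/6 = 12/6 = 2
te_Task 3 = (9 + 4·11 + 13)/6 = 66/6 = 11
te_Task 4 = (7 + 4·10 + 13)/6 = 60/6 = 10
te_Task 5 = (6 + 4·10 + 26)/6 = 72/6 = 12
te_Task 6 = (4 + 4·8 + 12)/6 = 48/6 = 8
te_Task 7 = (2 + 4·5 + 8)/6 = 30/6 = 5
te_Task 8 = (10 + 4·13 + 22)/6 = 84/6 = 14

Forward pass:
ES_Task 1 = 0; EF_Task 1 = 16
ES_Task 2 = 16; EF_Task 2 = 16+2 = 18
ES_Task 3 = 16; EF_Task 3 = 16+11 = 27
ES_Task 4 = 16; EF_Task 4 = 16+10 = 26
ES_Task 5 = 16; EF_Task 5 = 16+12 = 28
ES_Task 6 = 27; EF_Task 6 = 27+8 = 35
ES_Task 7 = max(EF_Task 1=16, EF_Task 2=18) = 18; EF_Task 7 = 18+5 = 23
ES_Task 8 = max(EF_Task 2=18, EF_Task 4=26, EF_Task 5=28, EF_Task 6=35, EF_Task 7=23) = 35; EF_Task 8 = 35+14 = 49
Expected project duration μ = 49 days. Critical path: Task 1 → Task 3 → Task 6 → Task 8.

49 days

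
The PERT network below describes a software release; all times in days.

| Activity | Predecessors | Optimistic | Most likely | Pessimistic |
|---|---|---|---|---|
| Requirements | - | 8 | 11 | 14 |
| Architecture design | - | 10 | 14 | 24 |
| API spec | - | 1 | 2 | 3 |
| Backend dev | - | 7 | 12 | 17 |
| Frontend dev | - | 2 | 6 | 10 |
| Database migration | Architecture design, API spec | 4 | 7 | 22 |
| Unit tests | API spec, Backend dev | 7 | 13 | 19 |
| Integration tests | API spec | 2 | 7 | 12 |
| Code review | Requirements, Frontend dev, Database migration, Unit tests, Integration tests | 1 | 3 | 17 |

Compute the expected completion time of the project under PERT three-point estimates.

te_Requirements = (8 + 4·11 + 14)/6 = 66/6 = 11
te_Architecture design = (10 + 4·14 + 24)/6 = 90/6 = 15
te_API spec = (1 + 4·2 + 3)/6 = 12/6 = 2
te_Backend dev = (7 + 4·12 + 17)/6 = 72/6 = 12
te_Frontend dev = (2 + 4·6 + 10)/6 = 36/6 = 6
te_Database migration = (4 + 4·7 + 22)/6 = 54/6 = 9
te_Unit tests = (7 + 4·13 + 19)/6 = 78/6 = 13
te_Integration tests = (2 + 4·7 + 12)/6 = 42/6 = 7
te_Code review = (1 + 4·3 + 17)/6 = 30/6 = 5

Forward pass:
ES_Requirements = 0; EF_Requirements = 11
ES_Architecture design = 0; EF_Architecture design = 15
ES_API spec = 0; EF_API spec = 2
ES_Backend dev = 0; EF_Backend dev = 12
ES_Frontend dev = 0; EF_Frontend dev = 6
ES_Database migration = max(EF_Architecture design=15, EF_API spec=2) = 15; EF_Database migration = 15+9 = 24
ES_Unit tests = max(EF_API spec=2, EF_Backend dev=12) = 12; EF_Unit tests = 12+13 = 25
ES_Integration tests = 2; EF_Integration tests = 2+7 = 9
ES_Code review = max(EF_Requirements=11, EF_Frontend dev=6, EF_Database migration=24, EF_Unit tests=25, EF_Integration tests=9) = 25; EF_Code review = 25+5 = 30
Expected project duration μ = 30 days. Critical path: Backend dev → Unit tests → Code review.

30 days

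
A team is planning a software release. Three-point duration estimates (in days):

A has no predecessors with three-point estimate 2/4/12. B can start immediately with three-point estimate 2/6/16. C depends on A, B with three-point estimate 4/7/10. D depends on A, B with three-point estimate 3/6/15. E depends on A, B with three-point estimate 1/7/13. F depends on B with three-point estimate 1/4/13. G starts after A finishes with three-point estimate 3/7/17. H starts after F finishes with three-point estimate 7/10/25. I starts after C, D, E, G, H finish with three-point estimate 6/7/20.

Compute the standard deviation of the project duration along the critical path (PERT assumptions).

te_A = (2 + 4·4 + 12)/6 = 30/6 = 5; σ²_A = ((12−2)/6)² = 2.778
te_B = (2 + 4·6 + 16)/6 = 42/6 = 7; σ²_B = ((16−2)/6)² = 5.444
te_C = (4 + 4·7 + 10)/6 = 42/6 = 7; σ²_C = ((10−4)/6)² = 1.000
te_D = (3 + 4·6 + 15)/6 = 42/6 = 7; σ²_D = ((15−3)/6)² = 4.000
te_E = (1 + 4·7 + 13)/6 = 42/6 = 7; σ²_E = ((13−1)/6)² = 4.000
te_F = (1 + 4·4 + 13)/6 = 30/6 = 5; σ²_F = ((13−1)/6)² = 4.000
te_G = (3 + 4·7 + 17)/6 = 48/6 = 8; σ²_G = ((17−3)/6)² = 5.444
te_H = (7 + 4·10 + 25)/6 = 72/6 = 12; σ²_H = ((25−7)/6)² = 9.000
te_I = (6 + 4·7 + 20)/6 = 54/6 = 9; σ²_I = ((20−6)/6)² = 5.444

Forward pass:
ES_A = 0; EF_A = 5
ES_B = 0; EF_B = 7
ES_C = max(EF_A=5, EF_B=7) = 7; EF_C = 7+7 = 14
ES_D = max(EF_A=5, EF_B=7) = 7; EF_D = 7+7 = 14
ES_E = max(EF_A=5, EF_B=7) = 7; EF_E = 7+7 = 14
ES_F = 7; EF_F = 7+5 = 12
ES_G = 5; EF_G = 5+8 = 13
ES_H = 12; EF_H = 12+12 = 24
ES_I = max(EF_C=14, EF_D=14, EF_E=14, EF_G=13, EF_H=24) = 24; EF_I = 24+9 = 33
Expected project duration μ = 33 days. Critical path: B → F → H → I.

Variance along critical path = 5.444 + 4.000 + 9.000 + 5.444 = 23.889
σ = √23.889 = 4.888 days

4.89 days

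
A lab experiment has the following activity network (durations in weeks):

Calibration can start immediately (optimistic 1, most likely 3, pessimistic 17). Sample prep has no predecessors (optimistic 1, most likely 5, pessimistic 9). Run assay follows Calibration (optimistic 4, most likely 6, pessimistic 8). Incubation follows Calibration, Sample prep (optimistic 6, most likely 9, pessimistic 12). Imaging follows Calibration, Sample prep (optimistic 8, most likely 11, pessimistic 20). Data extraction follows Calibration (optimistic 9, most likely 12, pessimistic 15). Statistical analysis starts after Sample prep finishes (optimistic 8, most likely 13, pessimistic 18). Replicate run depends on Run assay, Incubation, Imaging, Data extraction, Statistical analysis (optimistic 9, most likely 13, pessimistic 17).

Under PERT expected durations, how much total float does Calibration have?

te_Calibration = (1 + 4·3 + 17)/6 = 30/6 = 5
te_Sample prep = (1 + 4·5 + 9)/6 = 30/6 = 5
te_Run assay = (4 + 4·6 + 8)/6 = 36/6 = 6
te_Incubation = (6 + 4·9 + 12)/6 = 54/6 = 9
te_Imaging = (8 + 4·11 + 20)/6 = 72/6 = 12
te_Data extraction = (9 + 4·12 + 15)/6 = 72/6 = 12
te_Statistical analysis = (8 + 4·13 + 18)/6 = 78/6 = 13
te_Replicate run = (9 + 4·13 + 17)/6 = 78/6 = 13

Forward pass:
ES_Calibration = 0; EF_Calibration = 5
ES_Sample prep = 0; EF_Sample prep = 5
ES_Run assay = 5; EF_Run assay = 5+6 = 11
ES_Incubation = max(EF_Calibration=5, EF_Sample prep=5) = 5; EF_Incubation = 5+9 = 14
ES_Imaging = max(EF_Calibration=5, EF_Sample prep=5) = 5; EF_Imaging = 5+12 = 17
ES_Data extraction = 5; EF_Data extraction = 5+12 = 17
ES_Statistical analysis = 5; EF_Statistical analysis = 5+13 = 18
ES_Replicate run = max(EF_Run assay=11, EF_Incubation=14, EF_Imaging=17, EF_Data extraction=17, EF_Statistical analysis=18) = 18; EF_Replicate run = 18+13 = 31
Expected project duration μ = 31 weeks. Critical path: Sample prep → Statistical analysis → Replicate run.

Backward pass:
LF_Replicate run = 31; LS_Replicate run = 31−13 = 18
LF_Statistical analysis = LS_Replicate run = 18; LS_Statistical analysis = 18−13 = 5
LF_Data extraction = LS_Replicate run = 18; LS_Data extraction = 18−12 = 6
LF_Imaging = LS_Replicate run = 18; LS_Imaging = 18−12 = 6
LF_Incubation = LS_Replicate run = 18; LS_Incubation = 18−9 = 9
LF_Run assay = LS_Replicate run = 18; LS_Run assay = 18−6 = 12
LF_Sample prep = min(LS_Incubation=9, LS_Imaging=6, LS_Statistical analysis=5) = 5; LS_Sample prep = 5−5 = 0
LF_Calibration = min(LS_Run assay=12, LS_Incubation=9, LS_Imaging=6, LS_Data extraction=6) = 6; LS_Calibration = 6−5 = 1
Slack_Calibration = LS_Calibration − ES_Calibration = 1 − 0 = 1

1 weeks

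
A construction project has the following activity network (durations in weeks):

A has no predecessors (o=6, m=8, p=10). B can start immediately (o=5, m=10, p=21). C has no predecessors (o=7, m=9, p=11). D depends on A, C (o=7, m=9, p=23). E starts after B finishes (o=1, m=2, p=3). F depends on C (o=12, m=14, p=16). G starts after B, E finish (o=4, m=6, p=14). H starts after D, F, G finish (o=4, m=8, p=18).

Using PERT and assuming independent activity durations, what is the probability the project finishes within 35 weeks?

0.883

te_A = (6 + 4·8 + 10)/6 = 48/6 = 8; σ²_A = ((10−6)/6)² = 0.444
te_B = (5 + 4·10 + 21)/6 = 66/6 = 11; σ²_B = ((21−5)/6)² = 7.111
te_C = (7 + 4·9 + 11)/6 = 54/6 = 9; σ²_C = ((11−7)/6)² = 0.444
te_D = (7 + 4·9 + 23)/6 = 66/6 = 11; σ²_D = ((23−7)/6)² = 7.111
te_E = (1 + 4·2 + 3)/6 = 12/6 = 2; σ²_E = ((3−1)/6)² = 0.111
te_F = (12 + 4·14 + 16)/6 = 84/6 = 14; σ²_F = ((16−12)/6)² = 0.444
te_G = (4 + 4·6 + 14)/6 = 42/6 = 7; σ²_G = ((14−4)/6)² = 2.778
te_H = (4 + 4·8 + 18)/6 = 54/6 = 9; σ²_H = ((18−4)/6)² = 5.444

Forward pass:
ES_A = 0; EF_A = 8
ES_B = 0; EF_B = 11
ES_C = 0; EF_C = 9
ES_D = max(EF_A=8, EF_C=9) = 9; EF_D = 9+11 = 20
ES_E = 11; EF_E = 11+2 = 13
ES_F = 9; EF_F = 9+14 = 23
ES_G = max(EF_B=11, EF_E=13) = 13; EF_G = 13+7 = 20
ES_H = max(EF_D=20, EF_F=23, EF_G=20) = 23; EF_H = 23+9 = 32
Expected project duration μ = 32 weeks. Critical path: C → F → H.

Variance along critical path = 0.444 + 0.444 + 5.444 = 6.333; σ = √6.333 = 2.517 weeks.
Z = (35 − 32) / 2.517 = 1.192
P(T ≤ 35) = Φ(1.192) ≈ 0.883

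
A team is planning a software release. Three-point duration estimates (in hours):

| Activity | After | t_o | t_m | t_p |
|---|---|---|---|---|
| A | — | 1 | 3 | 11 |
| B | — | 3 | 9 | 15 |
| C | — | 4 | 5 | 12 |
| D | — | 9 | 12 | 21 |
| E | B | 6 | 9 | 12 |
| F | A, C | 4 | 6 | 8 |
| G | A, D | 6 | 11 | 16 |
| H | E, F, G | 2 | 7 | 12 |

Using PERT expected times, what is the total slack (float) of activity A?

te_A = (1 + 4·3 + 11)/6 = 24/6 = 4
te_B = (3 + 4·9 + 15)/6 = 54/6 = 9
te_C = (4 + 4·5 + 12)/6 = 36/6 = 6
te_D = (9 + 4·12 + 21)/6 = 78/6 = 13
te_E = (6 + 4·9 + 12)/6 = 54/6 = 9
te_F = (4 + 4·6 + 8)/6 = 36/6 = 6
te_G = (6 + 4·11 + 16)/6 = 66/6 = 11
te_H = (2 + 4·7 + 12)/6 = 42/6 = 7

Forward pass:
ES_A = 0; EF_A = 4
ES_B = 0; EF_B = 9
ES_C = 0; EF_C = 6
ES_D = 0; EF_D = 13
ES_E = 9; EF_E = 9+9 = 18
ES_F = max(EF_A=4, EF_C=6) = 6; EF_F = 6+6 = 12
ES_G = max(EF_A=4, EF_D=13) = 13; EF_G = 13+11 = 24
ES_H = max(EF_E=18, EF_F=12, EF_G=24) = 24; EF_H = 24+7 = 31
Expected project duration μ = 31 hours. Critical path: D → G → H.

Backward pass:
LF_H = 31; LS_H = 31−7 = 24
LF_G = LS_H = 24; LS_G = 24−11 = 13
LF_F = LS_H = 24; LS_F = 24−6 = 18
LF_E = LS_H = 24; LS_E = 24−9 = 15
LF_D = LS_G = 13; LS_D = 13−13 = 0
LF_C = LS_F = 18; LS_C = 18−6 = 12
LF_B = LS_E = 15; LS_B = 15−9 = 6
LF_A = min(LS_F=18, LS_G=13) = 13; LS_A = 13−4 = 9
Slack_A = LS_A − ES_A = 9 − 0 = 9

9 hours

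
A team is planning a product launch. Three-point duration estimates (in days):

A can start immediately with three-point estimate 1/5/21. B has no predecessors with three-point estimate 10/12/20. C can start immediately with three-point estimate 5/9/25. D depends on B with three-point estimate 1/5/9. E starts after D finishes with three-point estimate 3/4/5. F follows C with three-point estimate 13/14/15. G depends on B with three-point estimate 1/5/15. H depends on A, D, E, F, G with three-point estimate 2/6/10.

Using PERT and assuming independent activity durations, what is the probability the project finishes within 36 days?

te_A = (1 + 4·5 + 21)/6 = 42/6 = 7; σ²_A = ((21−1)/6)² = 11.111
te_B = (10 + 4·12 + 20)/6 = 78/6 = 13; σ²_B = ((20−10)/6)² = 2.778
te_C = (5 + 4·9 + 25)/6 = 66/6 = 11; σ²_C = ((25−5)/6)² = 11.111
te_D = (1 + 4·5 + 9)/6 = 30/6 = 5; σ²_D = ((9−1)/6)² = 1.778
te_E = (3 + 4·4 + 5)/6 = 24/6 = 4; σ²_E = ((5−3)/6)² = 0.111
te_F = (13 + 4·14 + 15)/6 = 84/6 = 14; σ²_F = ((15−13)/6)² = 0.111
te_G = (1 + 4·5 + 15)/6 = 36/6 = 6; σ²_G = ((15−1)/6)² = 5.444
te_H = (2 + 4·6 + 10)/6 = 36/6 = 6; σ²_H = ((10−2)/6)² = 1.778

Forward pass:
ES_A = 0; EF_A = 7
ES_B = 0; EF_B = 13
ES_C = 0; EF_C = 11
ES_D = 13; EF_D = 13+5 = 18
ES_E = 18; EF_E = 18+4 = 22
ES_F = 11; EF_F = 11+14 = 25
ES_G = 13; EF_G = 13+6 = 19
ES_H = max(EF_A=7, EF_D=18, EF_E=22, EF_F=25, EF_G=19) = 25; EF_H = 25+6 = 31
Expected project duration μ = 31 days. Critical path: C → F → H.

Variance along critical path = 11.111 + 0.111 + 1.778 = 13.000; σ = √13.000 = 3.606 days.
Z = (36 − 31) / 3.606 = 1.387
P(T ≤ 36) = Φ(1.387) ≈ 0.917

0.917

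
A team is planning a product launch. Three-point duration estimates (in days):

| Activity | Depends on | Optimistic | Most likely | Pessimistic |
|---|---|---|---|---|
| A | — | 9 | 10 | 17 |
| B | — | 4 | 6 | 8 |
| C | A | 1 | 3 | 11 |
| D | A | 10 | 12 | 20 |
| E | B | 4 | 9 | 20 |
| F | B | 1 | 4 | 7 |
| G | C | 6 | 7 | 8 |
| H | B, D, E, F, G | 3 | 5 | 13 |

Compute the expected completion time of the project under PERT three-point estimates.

te_A = (9 + 4·10 + 17)/6 = 66/6 = 11
te_B = (4 + 4·6 + 8)/6 = 36/6 = 6
te_C = (1 + 4·3 + 11)/6 = 24/6 = 4
te_D = (10 + 4·12 + 20)/6 = 78/6 = 13
te_E = (4 + 4·9 + 20)/6 = 60/6 = 10
te_F = (1 + 4·4 + 7)/6 = 24/6 = 4
te_G = (6 + 4·7 + 8)/6 = 42/6 = 7
te_H = (3 + 4·5 + 13)/6 = 36/6 = 6

Forward pass:
ES_A = 0; EF_A = 11
ES_B = 0; EF_B = 6
ES_C = 11; EF_C = 11+4 = 15
ES_D = 11; EF_D = 11+13 = 24
ES_E = 6; EF_E = 6+10 = 16
ES_F = 6; EF_F = 6+4 = 10
ES_G = 15; EF_G = 15+7 = 22
ES_H = max(EF_B=6, EF_D=24, EF_E=16, EF_F=10, EF_G=22) = 24; EF_H = 24+6 = 30
Expected project duration μ = 30 days. Critical path: A → D → H.

30 days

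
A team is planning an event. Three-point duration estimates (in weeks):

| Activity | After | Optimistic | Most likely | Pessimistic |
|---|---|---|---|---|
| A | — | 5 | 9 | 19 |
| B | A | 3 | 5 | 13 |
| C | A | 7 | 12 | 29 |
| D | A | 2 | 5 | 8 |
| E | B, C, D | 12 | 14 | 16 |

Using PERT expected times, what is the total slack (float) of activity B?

8 weeks

te_A = (5 + 4·9 + 19)/6 = 60/6 = 10
te_B = (3 + 4·5 + 13)/6 = 36/6 = 6
te_C = (7 + 4·12 + 29)/6 = 84/6 = 14
te_D = (2 + 4·5 + 8)/6 = 30/6 = 5
te_E = (12 + 4·14 + 16)/6 = 84/6 = 14

Forward pass:
ES_A = 0; EF_A = 10
ES_B = 10; EF_B = 10+6 = 16
ES_C = 10; EF_C = 10+14 = 24
ES_D = 10; EF_D = 10+5 = 15
ES_E = max(EF_B=16, EF_C=24, EF_D=15) = 24; EF_E = 24+14 = 38
Expected project duration μ = 38 weeks. Critical path: A → C → E.

Backward pass:
LF_E = 38; LS_E = 38−14 = 24
LF_D = LS_E = 24; LS_D = 24−5 = 19
LF_C = LS_E = 24; LS_C = 24−14 = 10
LF_B = LS_E = 24; LS_B = 24−6 = 18
LF_A = min(LS_B=18, LS_C=10, LS_D=19) = 10; LS_A = 10−10 = 0
Slack_B = LS_B − ES_B = 18 − 10 = 8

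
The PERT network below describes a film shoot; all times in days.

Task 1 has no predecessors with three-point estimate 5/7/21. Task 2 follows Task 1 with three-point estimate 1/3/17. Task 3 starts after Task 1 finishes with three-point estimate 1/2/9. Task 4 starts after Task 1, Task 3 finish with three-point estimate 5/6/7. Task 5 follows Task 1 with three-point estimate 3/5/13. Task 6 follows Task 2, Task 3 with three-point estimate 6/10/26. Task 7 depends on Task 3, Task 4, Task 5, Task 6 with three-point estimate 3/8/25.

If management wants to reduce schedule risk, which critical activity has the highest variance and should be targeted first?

Task 7

te_Task 1 = (5 + 4·7 + 21)/6 = 54/6 = 9; σ²_Task 1 = ((21−5)/6)² = 7.111
te_Task 2 = (1 + 4·3 + 17)/6 = 30/6 = 5; σ²_Task 2 = ((17−1)/6)² = 7.111
te_Task 3 = (1 + 4·2 + 9)/6 = 18/6 = 3; σ²_Task 3 = ((9−1)/6)² = 1.778
te_Task 4 = (5 + 4·6 + 7)/6 = 36/6 = 6; σ²_Task 4 = ((7−5)/6)² = 0.111
te_Task 5 = (3 + 4·5 + 13)/6 = 36/6 = 6; σ²_Task 5 = ((13−3)/6)² = 2.778
te_Task 6 = (6 + 4·10 + 26)/6 = 72/6 = 12; σ²_Task 6 = ((26−6)/6)² = 11.111
te_Task 7 = (3 + 4·8 + 25)/6 = 60/6 = 10; σ²_Task 7 = ((25−3)/6)² = 13.444

Forward pass:
ES_Task 1 = 0; EF_Task 1 = 9
ES_Task 2 = 9; EF_Task 2 = 9+5 = 14
ES_Task 3 = 9; EF_Task 3 = 9+3 = 12
ES_Task 4 = max(EF_Task 1=9, EF_Task 3=12) = 12; EF_Task 4 = 12+6 = 18
ES_Task 5 = 9; EF_Task 5 = 9+6 = 15
ES_Task 6 = max(EF_Task 2=14, EF_Task 3=12) = 14; EF_Task 6 = 14+12 = 26
ES_Task 7 = max(EF_Task 3=12, EF_Task 4=18, EF_Task 5=15, EF_Task 6=26) = 26; EF_Task 7 = 26+10 = 36
Expected project duration μ = 36 days. Critical path: Task 1 → Task 2 → Task 6 → Task 7.

Variances on critical path: σ²_Task 1=7.111, σ²_Task 2=7.111, σ²_Task 6=11.111, σ²_Task 7=13.444.
Largest is σ²_Task 7 = 13.444.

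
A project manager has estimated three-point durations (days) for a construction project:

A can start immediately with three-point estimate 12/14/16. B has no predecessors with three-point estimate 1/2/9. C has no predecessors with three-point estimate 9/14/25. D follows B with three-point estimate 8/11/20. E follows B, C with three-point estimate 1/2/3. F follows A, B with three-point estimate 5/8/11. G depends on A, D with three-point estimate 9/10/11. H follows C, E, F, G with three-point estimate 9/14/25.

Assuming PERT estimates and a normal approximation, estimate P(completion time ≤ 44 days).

0.866

te_A = (12 + 4·14 + 16)/6 = 84/6 = 14; σ²_A = ((16−12)/6)² = 0.444
te_B = (1 + 4·2 + 9)/6 = 18/6 = 3; σ²_B = ((9−1)/6)² = 1.778
te_C = (9 + 4·14 + 25)/6 = 90/6 = 15; σ²_C = ((25−9)/6)² = 7.111
te_D = (8 + 4·11 + 20)/6 = 72/6 = 12; σ²_D = ((20−8)/6)² = 4.000
te_E = (1 + 4·2 + 3)/6 = 12/6 = 2; σ²_E = ((3−1)/6)² = 0.111
te_F = (5 + 4·8 + 11)/6 = 48/6 = 8; σ²_F = ((11−5)/6)² = 1.000
te_G = (9 + 4·10 + 11)/6 = 60/6 = 10; σ²_G = ((11−9)/6)² = 0.111
te_H = (9 + 4·14 + 25)/6 = 90/6 = 15; σ²_H = ((25−9)/6)² = 7.111

Forward pass:
ES_A = 0; EF_A = 14
ES_B = 0; EF_B = 3
ES_C = 0; EF_C = 15
ES_D = 3; EF_D = 3+12 = 15
ES_E = max(EF_B=3, EF_C=15) = 15; EF_E = 15+2 = 17
ES_F = max(EF_A=14, EF_B=3) = 14; EF_F = 14+8 = 22
ES_G = max(EF_A=14, EF_D=15) = 15; EF_G = 15+10 = 25
ES_H = max(EF_C=15, EF_E=17, EF_F=22, EF_G=25) = 25; EF_H = 25+15 = 40
Expected project duration μ = 40 days. Critical path: B → D → G → H.

Variance along critical path = 1.778 + 4.000 + 0.111 + 7.111 = 13.000; σ = √13.000 = 3.606 days.
Z = (44 − 40) / 3.606 = 1.109
P(T ≤ 44) = Φ(1.109) ≈ 0.866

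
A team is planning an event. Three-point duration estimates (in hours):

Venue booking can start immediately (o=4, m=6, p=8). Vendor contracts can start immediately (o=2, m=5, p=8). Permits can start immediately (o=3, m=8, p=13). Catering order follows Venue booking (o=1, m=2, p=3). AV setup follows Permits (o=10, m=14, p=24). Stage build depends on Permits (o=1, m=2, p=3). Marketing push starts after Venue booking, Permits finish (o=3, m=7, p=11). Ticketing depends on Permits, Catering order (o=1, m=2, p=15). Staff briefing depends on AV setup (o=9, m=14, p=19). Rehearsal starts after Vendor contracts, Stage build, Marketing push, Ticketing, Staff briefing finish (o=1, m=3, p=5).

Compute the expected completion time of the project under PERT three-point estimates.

te_Venue booking = (4 + 4·6 + 8)/6 = 36/6 = 6
te_Vendor contracts = (2 + 4·5 + 8)/6 = 30/6 = 5
te_Permits = (3 + 4·8 + 13)/6 = 48/6 = 8
te_Catering order = (1 + 4·2 + 3)/6 = 12/6 = 2
te_AV setup = (10 + 4·14 + 24)/6 = 90/6 = 15
te_Stage build = (1 + 4·2 + 3)/6 = 12/6 = 2
te_Marketing push = (3 + 4·7 + 11)/6 = 42/6 = 7
te_Ticketing = (1 + 4·2 + 15)/6 = 24/6 = 4
te_Staff briefing = (9 + 4·14 + 19)/6 = 84/6 = 14
te_Rehearsal = (1 + 4·3 + 5)/6 = 18/6 = 3

Forward pass:
ES_Venue booking = 0; EF_Venue booking = 6
ES_Vendor contracts = 0; EF_Vendor contracts = 5
ES_Permits = 0; EF_Permits = 8
ES_Catering order = 6; EF_Catering order = 6+2 = 8
ES_AV setup = 8; EF_AV setup = 8+15 = 23
ES_Stage build = 8; EF_Stage build = 8+2 = 10
ES_Marketing push = max(EF_Venue booking=6, EF_Permits=8) = 8; EF_Marketing push = 8+7 = 15
ES_Ticketing = max(EF_Permits=8, EF_Catering order=8) = 8; EF_Ticketing = 8+4 = 12
ES_Staff briefing = 23; EF_Staff briefing = 23+14 = 37
ES_Rehearsal = max(EF_Vendor contracts=5, EF_Stage build=10, EF_Marketing push=15, EF_Ticketing=12, EF_Staff briefing=37) = 37; EF_Rehearsal = 37+3 = 40
Expected project duration μ = 40 hours. Critical path: Permits → AV setup → Staff briefing → Rehearsal.

40 hours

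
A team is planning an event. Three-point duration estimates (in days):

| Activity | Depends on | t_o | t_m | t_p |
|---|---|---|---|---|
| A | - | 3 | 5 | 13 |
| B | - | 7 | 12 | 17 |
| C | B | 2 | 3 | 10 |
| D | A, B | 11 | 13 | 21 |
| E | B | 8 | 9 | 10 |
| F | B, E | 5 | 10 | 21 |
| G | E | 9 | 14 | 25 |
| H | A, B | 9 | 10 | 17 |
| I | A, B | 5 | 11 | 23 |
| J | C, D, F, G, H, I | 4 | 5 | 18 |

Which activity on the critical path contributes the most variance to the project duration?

te_A = (3 + 4·5 + 13)/6 = 36/6 = 6; σ²_A = ((13−3)/6)² = 2.778
te_B = (7 + 4·12 + 17)/6 = 72/6 = 12; σ²_B = ((17−7)/6)² = 2.778
te_C = (2 + 4·3 + 10)/6 = 24/6 = 4; σ²_C = ((10−2)/6)² = 1.778
te_D = (11 + 4·13 + 21)/6 = 84/6 = 14; σ²_D = ((21−11)/6)² = 2.778
te_E = (8 + 4·9 + 10)/6 = 54/6 = 9; σ²_E = ((10−8)/6)² = 0.111
te_F = (5 + 4·10 + 21)/6 = 66/6 = 11; σ²_F = ((21−5)/6)² = 7.111
te_G = (9 + 4·14 + 25)/6 = 90/6 = 15; σ²_G = ((25−9)/6)² = 7.111
te_H = (9 + 4·10 + 17)/6 = 66/6 = 11; σ²_H = ((17−9)/6)² = 1.778
te_I = (5 + 4·11 + 23)/6 = 72/6 = 12; σ²_I = ((23−5)/6)² = 9.000
te_J = (4 + 4·5 + 18)/6 = 42/6 = 7; σ²_J = ((18−4)/6)² = 5.444

Forward pass:
ES_A = 0; EF_A = 6
ES_B = 0; EF_B = 12
ES_C = 12; EF_C = 12+4 = 16
ES_D = max(EF_A=6, EF_B=12) = 12; EF_D = 12+14 = 26
ES_E = 12; EF_E = 12+9 = 21
ES_F = max(EF_B=12, EF_E=21) = 21; EF_F = 21+11 = 32
ES_G = 21; EF_G = 21+15 = 36
ES_H = max(EF_A=6, EF_B=12) = 12; EF_H = 12+11 = 23
ES_I = max(EF_A=6, EF_B=12) = 12; EF_I = 12+12 = 24
ES_J = max(EF_C=16, EF_D=26, EF_F=32, EF_G=36, EF_H=23, EF_I=24) = 36; EF_J = 36+7 = 43
Expected project duration μ = 43 days. Critical path: B → E → G → J.

Variances on critical path: σ²_B=2.778, σ²_E=0.111, σ²_G=7.111, σ²_J=5.444.
Largest is σ²_G = 7.111.

G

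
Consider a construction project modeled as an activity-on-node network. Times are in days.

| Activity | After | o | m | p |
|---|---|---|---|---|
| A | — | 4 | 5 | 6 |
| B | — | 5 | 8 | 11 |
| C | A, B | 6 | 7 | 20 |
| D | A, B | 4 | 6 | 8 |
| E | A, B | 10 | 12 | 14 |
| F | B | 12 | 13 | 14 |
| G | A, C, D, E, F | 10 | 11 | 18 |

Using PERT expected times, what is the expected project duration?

33 days

te_A = (4 + 4·5 + 6)/6 = 30/6 = 5
te_B = (5 + 4·8 + 11)/6 = 48/6 = 8
te_C = (6 + 4·7 + 20)/6 = 54/6 = 9
te_D = (4 + 4·6 + 8)/6 = 36/6 = 6
te_E = (10 + 4·12 + 14)/6 = 72/6 = 12
te_F = (12 + 4·13 + 14)/6 = 78/6 = 13
te_G = (10 + 4·11 + 18)/6 = 72/6 = 12

Forward pass:
ES_A = 0; EF_A = 5
ES_B = 0; EF_B = 8
ES_C = max(EF_A=5, EF_B=8) = 8; EF_C = 8+9 = 17
ES_D = max(EF_A=5, EF_B=8) = 8; EF_D = 8+6 = 14
ES_E = max(EF_A=5, EF_B=8) = 8; EF_E = 8+12 = 20
ES_F = 8; EF_F = 8+13 = 21
ES_G = max(EF_A=5, EF_C=17, EF_D=14, EF_E=20, EF_F=21) = 21; EF_G = 21+12 = 33
Expected project duration μ = 33 days. Critical path: B → F → G.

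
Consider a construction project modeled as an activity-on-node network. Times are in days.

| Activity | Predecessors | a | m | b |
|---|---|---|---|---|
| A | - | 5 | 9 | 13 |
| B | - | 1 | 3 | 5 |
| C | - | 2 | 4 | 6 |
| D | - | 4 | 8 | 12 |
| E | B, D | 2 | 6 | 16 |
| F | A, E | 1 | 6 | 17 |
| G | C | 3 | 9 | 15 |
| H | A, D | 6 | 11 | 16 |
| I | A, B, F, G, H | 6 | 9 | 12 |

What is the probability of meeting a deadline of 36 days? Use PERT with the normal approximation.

0.899

te_A = (5 + 4·9 + 13)/6 = 54/6 = 9; σ²_A = ((13−5)/6)² = 1.778
te_B = (1 + 4·3 + 5)/6 = 18/6 = 3; σ²_B = ((5−1)/6)² = 0.444
te_C = (2 + 4·4 + 6)/6 = 24/6 = 4; σ²_C = ((6−2)/6)² = 0.444
te_D = (4 + 4·8 + 12)/6 = 48/6 = 8; σ²_D = ((12−4)/6)² = 1.778
te_E = (2 + 4·6 + 16)/6 = 42/6 = 7; σ²_E = ((16−2)/6)² = 5.444
te_F = (1 + 4·6 + 17)/6 = 42/6 = 7; σ²_F = ((17−1)/6)² = 7.111
te_G = (3 + 4·9 + 15)/6 = 54/6 = 9; σ²_G = ((15−3)/6)² = 4.000
te_H = (6 + 4·11 + 16)/6 = 66/6 = 11; σ²_H = ((16−6)/6)² = 2.778
te_I = (6 + 4·9 + 12)/6 = 54/6 = 9; σ²_I = ((12−6)/6)² = 1.000

Forward pass:
ES_A = 0; EF_A = 9
ES_B = 0; EF_B = 3
ES_C = 0; EF_C = 4
ES_D = 0; EF_D = 8
ES_E = max(EF_B=3, EF_D=8) = 8; EF_E = 8+7 = 15
ES_F = max(EF_A=9, EF_E=15) = 15; EF_F = 15+7 = 22
ES_G = 4; EF_G = 4+9 = 13
ES_H = max(EF_A=9, EF_D=8) = 9; EF_H = 9+11 = 20
ES_I = max(EF_A=9, EF_B=3, EF_F=22, EF_G=13, EF_H=20) = 22; EF_I = 22+9 = 31
Expected project duration μ = 31 days. Critical path: D → E → F → I.

Variance along critical path = 1.778 + 5.444 + 7.111 + 1.000 = 15.333; σ = √15.333 = 3.916 days.
Z = (36 − 31) / 3.916 = 1.277
P(T ≤ 36) = Φ(1.277) ≈ 0.899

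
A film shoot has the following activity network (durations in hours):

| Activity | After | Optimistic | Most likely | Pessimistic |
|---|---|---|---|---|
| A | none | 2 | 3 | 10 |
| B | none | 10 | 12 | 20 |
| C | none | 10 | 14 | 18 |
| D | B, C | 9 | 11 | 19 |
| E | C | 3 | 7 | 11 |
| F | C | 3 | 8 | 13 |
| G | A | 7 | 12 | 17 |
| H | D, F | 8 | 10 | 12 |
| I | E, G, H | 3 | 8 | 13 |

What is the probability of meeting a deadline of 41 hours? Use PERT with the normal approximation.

te_A = (2 + 4·3 + 10)/6 = 24/6 = 4; σ²_A = ((10−2)/6)² = 1.778
te_B = (10 + 4·12 + 20)/6 = 78/6 = 13; σ²_B = ((20−10)/6)² = 2.778
te_C = (10 + 4·14 + 18)/6 = 84/6 = 14; σ²_C = ((18−10)/6)² = 1.778
te_D = (9 + 4·11 + 19)/6 = 72/6 = 12; σ²_D = ((19−9)/6)² = 2.778
te_E = (3 + 4·7 + 11)/6 = 42/6 = 7; σ²_E = ((11−3)/6)² = 1.778
te_F = (3 + 4·8 + 13)/6 = 48/6 = 8; σ²_F = ((13−3)/6)² = 2.778
te_G = (7 + 4·12 + 17)/6 = 72/6 = 12; σ²_G = ((17−7)/6)² = 2.778
te_H = (8 + 4·10 + 12)/6 = 60/6 = 10; σ²_H = ((12−8)/6)² = 0.444
te_I = (3 + 4·8 + 13)/6 = 48/6 = 8; σ²_I = ((13−3)/6)² = 2.778

Forward pass:
ES_A = 0; EF_A = 4
ES_B = 0; EF_B = 13
ES_C = 0; EF_C = 14
ES_D = max(EF_B=13, EF_C=14) = 14; EF_D = 14+12 = 26
ES_E = 14; EF_E = 14+7 = 21
ES_F = 14; EF_F = 14+8 = 22
ES_G = 4; EF_G = 4+12 = 16
ES_H = max(EF_D=26, EF_F=22) = 26; EF_H = 26+10 = 36
ES_I = max(EF_E=21, EF_G=16, EF_H=36) = 36; EF_I = 36+8 = 44
Expected project duration μ = 44 hours. Critical path: C → D → H → I.

Variance along critical path = 1.778 + 2.778 + 0.444 + 2.778 = 7.778; σ = √7.778 = 2.789 hours.
Z = (41 − 44) / 2.789 = -1.076
P(T ≤ 41) = Φ(-1.076) ≈ 0.141

0.141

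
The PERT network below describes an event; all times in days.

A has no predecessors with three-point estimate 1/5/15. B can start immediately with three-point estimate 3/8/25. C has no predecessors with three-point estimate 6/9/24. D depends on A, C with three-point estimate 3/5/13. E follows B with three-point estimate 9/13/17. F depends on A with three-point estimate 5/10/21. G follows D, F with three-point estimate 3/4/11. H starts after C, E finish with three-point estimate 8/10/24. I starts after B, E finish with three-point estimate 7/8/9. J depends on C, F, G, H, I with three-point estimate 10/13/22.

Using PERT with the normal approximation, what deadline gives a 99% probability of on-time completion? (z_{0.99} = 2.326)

te_A = (1 + 4·5 + 15)/6 = 36/6 = 6; σ²_A = ((15−1)/6)² = 5.444
te_B = (3 + 4·8 + 25)/6 = 60/6 = 10; σ²_B = ((25−3)/6)² = 13.444
te_C = (6 + 4·9 + 24)/6 = 66/6 = 11; σ²_C = ((24−6)/6)² = 9.000
te_D = (3 + 4·5 + 13)/6 = 36/6 = 6; σ²_D = ((13−3)/6)² = 2.778
te_E = (9 + 4·13 + 17)/6 = 78/6 = 13; σ²_E = ((17−9)/6)² = 1.778
te_F = (5 + 4·10 + 21)/6 = 66/6 = 11; σ²_F = ((21−5)/6)² = 7.111
te_G = (3 + 4·4 + 11)/6 = 30/6 = 5; σ²_G = ((11−3)/6)² = 1.778
te_H = (8 + 4·10 + 24)/6 = 72/6 = 12; σ²_H = ((24−8)/6)² = 7.111
te_I = (7 + 4·8 + 9)/6 = 48/6 = 8; σ²_I = ((9−7)/6)² = 0.111
te_J = (10 + 4·13 + 22)/6 = 84/6 = 14; σ²_J = ((22−10)/6)² = 4.000

Forward pass:
ES_A = 0; EF_A = 6
ES_B = 0; EF_B = 10
ES_C = 0; EF_C = 11
ES_D = max(EF_A=6, EF_C=11) = 11; EF_D = 11+6 = 17
ES_E = 10; EF_E = 10+13 = 23
ES_F = 6; EF_F = 6+11 = 17
ES_G = max(EF_D=17, EF_F=17) = 17; EF_G = 17+5 = 22
ES_H = max(EF_C=11, EF_E=23) = 23; EF_H = 23+12 = 35
ES_I = max(EF_B=10, EF_E=23) = 23; EF_I = 23+8 = 31
ES_J = max(EF_C=11, EF_F=17, EF_G=22, EF_H=35, EF_I=31) = 35; EF_J = 35+14 = 49
Expected project duration μ = 49 days. Critical path: B → E → H → J.

Variance along critical path = 13.444 + 1.778 + 7.111 + 4.000 = 26.333; σ = 5.132 days.
D = μ + z·σ = 49 + 2.326·5.132 = 60.9 days

60.9 days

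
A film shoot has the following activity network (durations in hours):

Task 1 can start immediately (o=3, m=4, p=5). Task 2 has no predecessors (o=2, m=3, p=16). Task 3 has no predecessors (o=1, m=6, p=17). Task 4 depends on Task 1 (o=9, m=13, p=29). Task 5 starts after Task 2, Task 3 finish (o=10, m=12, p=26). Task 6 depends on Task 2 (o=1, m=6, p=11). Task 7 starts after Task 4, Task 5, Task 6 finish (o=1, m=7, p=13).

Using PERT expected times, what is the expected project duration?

te_Task 1 = (3 + 4·4 + 5)/6 = 24/6 = 4
te_Task 2 = (2 + 4·3 + 16)/6 = 30/6 = 5
te_Task 3 = (1 + 4·6 + 17)/6 = 42/6 = 7
te_Task 4 = (9 + 4·13 + 29)/6 = 90/6 = 15
te_Task 5 = (10 + 4·12 + 26)/6 = 84/6 = 14
te_Task 6 = (1 + 4·6 + 11)/6 = 36/6 = 6
te_Task 7 = (1 + 4·7 + 13)/6 = 42/6 = 7

Forward pass:
ES_Task 1 = 0; EF_Task 1 = 4
ES_Task 2 = 0; EF_Task 2 = 5
ES_Task 3 = 0; EF_Task 3 = 7
ES_Task 4 = 4; EF_Task 4 = 4+15 = 19
ES_Task 5 = max(EF_Task 2=5, EF_Task 3=7) = 7; EF_Task 5 = 7+14 = 21
ES_Task 6 = 5; EF_Task 6 = 5+6 = 11
ES_Task 7 = max(EF_Task 4=19, EF_Task 5=21, EF_Task 6=11) = 21; EF_Task 7 = 21+7 = 28
Expected project duration μ = 28 hours. Critical path: Task 3 → Task 5 → Task 7.

28 hours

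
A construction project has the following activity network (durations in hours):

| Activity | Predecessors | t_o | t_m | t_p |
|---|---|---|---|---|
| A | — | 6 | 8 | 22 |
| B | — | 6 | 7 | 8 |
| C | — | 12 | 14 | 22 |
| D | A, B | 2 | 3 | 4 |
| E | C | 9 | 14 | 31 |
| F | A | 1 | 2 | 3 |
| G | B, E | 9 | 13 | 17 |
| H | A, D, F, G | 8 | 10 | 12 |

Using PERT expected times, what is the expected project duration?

te_A = (6 + 4·8 + 22)/6 = 60/6 = 10
te_B = (6 + 4·7 + 8)/6 = 42/6 = 7
te_C = (12 + 4·14 + 22)/6 = 90/6 = 15
te_D = (2 + 4·3 + 4)/6 = 18/6 = 3
te_E = (9 + 4·14 + 31)/6 = 96/6 = 16
te_F = (1 + 4·2 + 3)/6 = 12/6 = 2
te_G = (9 + 4·13 + 17)/6 = 78/6 = 13
te_H = (8 + 4·10 + 12)/6 = 60/6 = 10

Forward pass:
ES_A = 0; EF_A = 10
ES_B = 0; EF_B = 7
ES_C = 0; EF_C = 15
ES_D = max(EF_A=10, EF_B=7) = 10; EF_D = 10+3 = 13
ES_E = 15; EF_E = 15+16 = 31
ES_F = 10; EF_F = 10+2 = 12
ES_G = max(EF_B=7, EF_E=31) = 31; EF_G = 31+13 = 44
ES_H = max(EF_A=10, EF_D=13, EF_F=12, EF_G=44) = 44; EF_H = 44+10 = 54
Expected project duration μ = 54 hours. Critical path: C → E → G → H.

54 hours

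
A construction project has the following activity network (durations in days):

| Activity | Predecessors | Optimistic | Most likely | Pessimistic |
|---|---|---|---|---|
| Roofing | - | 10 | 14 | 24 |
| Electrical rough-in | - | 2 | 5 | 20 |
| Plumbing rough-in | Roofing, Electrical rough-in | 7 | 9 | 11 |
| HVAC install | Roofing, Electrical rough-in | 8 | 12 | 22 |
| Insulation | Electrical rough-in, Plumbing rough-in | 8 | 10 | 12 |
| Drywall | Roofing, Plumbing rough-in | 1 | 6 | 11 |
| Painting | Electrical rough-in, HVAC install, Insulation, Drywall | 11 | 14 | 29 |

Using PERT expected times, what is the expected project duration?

te_Roofing = (10 + 4·14 + 24)/6 = 90/6 = 15
te_Electrical rough-in = (2 + 4·5 + 20)/6 = 42/6 = 7
te_Plumbing rough-in = (7 + 4·9 + 11)/6 = 54/6 = 9
te_HVAC install = (8 + 4·12 + 22)/6 = 78/6 = 13
te_Insulation = (8 + 4·10 + 12)/6 = 60/6 = 10
te_Drywall = (1 + 4·6 + 11)/6 = 36/6 = 6
te_Painting = (11 + 4·14 + 29)/6 = 96/6 = 16

Forward pass:
ES_Roofing = 0; EF_Roofing = 15
ES_Electrical rough-in = 0; EF_Electrical rough-in = 7
ES_Plumbing rough-in = max(EF_Roofing=15, EF_Electrical rough-in=7) = 15; EF_Plumbing rough-in = 15+9 = 24
ES_HVAC install = max(EF_Roofing=15, EF_Electrical rough-in=7) = 15; EF_HVAC install = 15+13 = 28
ES_Insulation = max(EF_Electrical rough-in=7, EF_Plumbing rough-in=24) = 24; EF_Insulation = 24+10 = 34
ES_Drywall = max(EF_Roofing=15, EF_Plumbing rough-in=24) = 24; EF_Drywall = 24+6 = 30
ES_Painting = max(EF_Electrical rough-in=7, EF_HVAC install=28, EF_Insulation=34, EF_Drywall=30) = 34; EF_Painting = 34+16 = 50
Expected project duration μ = 50 days. Critical path: Roofing → Plumbing rough-in → Insulation → Painting.

50 days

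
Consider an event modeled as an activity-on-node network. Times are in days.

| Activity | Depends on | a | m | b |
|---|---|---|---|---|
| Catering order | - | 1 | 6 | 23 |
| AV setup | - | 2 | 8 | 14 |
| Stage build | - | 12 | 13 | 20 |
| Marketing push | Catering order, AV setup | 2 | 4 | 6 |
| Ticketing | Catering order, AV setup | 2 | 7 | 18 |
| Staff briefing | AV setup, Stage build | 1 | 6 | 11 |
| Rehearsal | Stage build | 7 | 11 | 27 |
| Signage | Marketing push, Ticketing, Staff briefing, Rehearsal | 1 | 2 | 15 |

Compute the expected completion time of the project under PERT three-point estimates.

te_Catering order = (1 + 4·6 + 23)/6 = 48/6 = 8
te_AV setup = (2 + 4·8 + 14)/6 = 48/6 = 8
te_Stage build = (12 + 4·13 + 20)/6 = 84/6 = 14
te_Marketing push = (2 + 4·4 + 6)/6 = 24/6 = 4
te_Ticketing = (2 + 4·7 + 18)/6 = 48/6 = 8
te_Staff briefing = (1 + 4·6 + 11)/6 = 36/6 = 6
te_Rehearsal = (7 + 4·11 + 27)/6 = 78/6 = 13
te_Signage = (1 + 4·2 + 15)/6 = 24/6 = 4

Forward pass:
ES_Catering order = 0; EF_Catering order = 8
ES_AV setup = 0; EF_AV setup = 8
ES_Stage build = 0; EF_Stage build = 14
ES_Marketing push = max(EF_Catering order=8, EF_AV setup=8) = 8; EF_Marketing push = 8+4 = 12
ES_Ticketing = max(EF_Catering order=8, EF_AV setup=8) = 8; EF_Ticketing = 8+8 = 16
ES_Staff briefing = max(EF_AV setup=8, EF_Stage build=14) = 14; EF_Staff briefing = 14+6 = 20
ES_Rehearsal = 14; EF_Rehearsal = 14+13 = 27
ES_Signage = max(EF_Marketing push=12, EF_Ticketing=16, EF_Staff briefing=20, EF_Rehearsal=27) = 27; EF_Signage = 27+4 = 31
Expected project duration μ = 31 days. Critical path: Stage build → Rehearsal → Signage.

31 days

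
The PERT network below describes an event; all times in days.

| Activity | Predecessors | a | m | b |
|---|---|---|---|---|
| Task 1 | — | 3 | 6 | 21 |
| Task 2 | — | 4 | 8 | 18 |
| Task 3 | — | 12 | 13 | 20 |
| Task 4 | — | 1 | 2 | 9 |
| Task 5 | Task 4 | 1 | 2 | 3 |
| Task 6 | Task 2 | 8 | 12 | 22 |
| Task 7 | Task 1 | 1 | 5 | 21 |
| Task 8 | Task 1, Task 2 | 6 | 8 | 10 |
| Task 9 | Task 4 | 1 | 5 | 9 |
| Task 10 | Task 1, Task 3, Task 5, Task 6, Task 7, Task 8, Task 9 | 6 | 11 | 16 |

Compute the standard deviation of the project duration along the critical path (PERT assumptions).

3.70 days

te_Task 1 = (3 + 4·6 + 21)/6 = 48/6 = 8; σ²_Task 1 = ((21−3)/6)² = 9.000
te_Task 2 = (4 + 4·8 + 18)/6 = 54/6 = 9; σ²_Task 2 = ((18−4)/6)² = 5.444
te_Task 3 = (12 + 4·13 + 20)/6 = 84/6 = 14; σ²_Task 3 = ((20−12)/6)² = 1.778
te_Task 4 = (1 + 4·2 + 9)/6 = 18/6 = 3; σ²_Task 4 = ((9−1)/6)² = 1.778
te_Task 5 = (1 + 4·2 + 3)/6 = 12/6 = 2; σ²_Task 5 = ((3−1)/6)² = 0.111
te_Task 6 = (8 + 4·12 + 22)/6 = 78/6 = 13; σ²_Task 6 = ((22−8)/6)² = 5.444
te_Task 7 = (1 + 4·5 + 21)/6 = 42/6 = 7; σ²_Task 7 = ((21−1)/6)² = 11.111
te_Task 8 = (6 + 4·8 + 10)/6 = 48/6 = 8; σ²_Task 8 = ((10−6)/6)² = 0.444
te_Task 9 = (1 + 4·5 + 9)/6 = 30/6 = 5; σ²_Task 9 = ((9−1)/6)² = 1.778
te_Task 10 = (6 + 4·11 + 16)/6 = 66/6 = 11; σ²_Task 10 = ((16−6)/6)² = 2.778

Forward pass:
ES_Task 1 = 0; EF_Task 1 = 8
ES_Task 2 = 0; EF_Task 2 = 9
ES_Task 3 = 0; EF_Task 3 = 14
ES_Task 4 = 0; EF_Task 4 = 3
ES_Task 5 = 3; EF_Task 5 = 3+2 = 5
ES_Task 6 = 9; EF_Task 6 = 9+13 = 22
ES_Task 7 = 8; EF_Task 7 = 8+7 = 15
ES_Task 8 = max(EF_Task 1=8, EF_Task 2=9) = 9; EF_Task 8 = 9+8 = 17
ES_Task 9 = 3; EF_Task 9 = 3+5 = 8
ES_Task 10 = max(EF_Task 1=8, EF_Task 3=14, EF_Task 5=5, EF_Task 6=22, EF_Task 7=15, EF_Task 8=17, EF_Task 9=8) = 22; EF_Task 10 = 22+11 = 33
Expected project duration μ = 33 days. Critical path: Task 2 → Task 6 → Task 10.

Variance along critical path = 5.444 + 5.444 + 2.778 = 13.667
σ = √13.667 = 3.697 days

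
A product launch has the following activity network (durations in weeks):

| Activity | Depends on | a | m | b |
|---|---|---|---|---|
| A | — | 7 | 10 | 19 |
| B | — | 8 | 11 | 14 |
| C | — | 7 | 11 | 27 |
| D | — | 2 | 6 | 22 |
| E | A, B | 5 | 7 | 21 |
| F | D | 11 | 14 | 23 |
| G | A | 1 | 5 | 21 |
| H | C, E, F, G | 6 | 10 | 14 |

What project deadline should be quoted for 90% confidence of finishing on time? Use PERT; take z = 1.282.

38.3 weeks

te_A = (7 + 4·10 + 19)/6 = 66/6 = 11; σ²_A = ((19−7)/6)² = 4.000
te_B = (8 + 4·11 + 14)/6 = 66/6 = 11; σ²_B = ((14−8)/6)² = 1.000
te_C = (7 + 4·11 + 27)/6 = 78/6 = 13; σ²_C = ((27−7)/6)² = 11.111
te_D = (2 + 4·6 + 22)/6 = 48/6 = 8; σ²_D = ((22−2)/6)² = 11.111
te_E = (5 + 4·7 + 21)/6 = 54/6 = 9; σ²_E = ((21−5)/6)² = 7.111
te_F = (11 + 4·14 + 23)/6 = 90/6 = 15; σ²_F = ((23−11)/6)² = 4.000
te_G = (1 + 4·5 + 21)/6 = 42/6 = 7; σ²_G = ((21−1)/6)² = 11.111
te_H = (6 + 4·10 + 14)/6 = 60/6 = 10; σ²_H = ((14−6)/6)² = 1.778

Forward pass:
ES_A = 0; EF_A = 11
ES_B = 0; EF_B = 11
ES_C = 0; EF_C = 13
ES_D = 0; EF_D = 8
ES_E = max(EF_A=11, EF_B=11) = 11; EF_E = 11+9 = 20
ES_F = 8; EF_F = 8+15 = 23
ES_G = 11; EF_G = 11+7 = 18
ES_H = max(EF_C=13, EF_E=20, EF_F=23, EF_G=18) = 23; EF_H = 23+10 = 33
Expected project duration μ = 33 weeks. Critical path: D → F → H.

Variance along critical path = 11.111 + 4.000 + 1.778 = 16.889; σ = 4.110 weeks.
D = μ + z·σ = 33 + 1.282·4.110 = 38.3 weeks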